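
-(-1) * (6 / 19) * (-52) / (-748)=78/3553 = 0.02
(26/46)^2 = 0.32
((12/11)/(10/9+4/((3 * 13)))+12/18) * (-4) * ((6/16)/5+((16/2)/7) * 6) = -169514/3905 = -43.41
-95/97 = -0.98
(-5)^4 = 625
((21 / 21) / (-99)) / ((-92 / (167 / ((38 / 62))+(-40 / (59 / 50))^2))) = 10446793/66932668 = 0.16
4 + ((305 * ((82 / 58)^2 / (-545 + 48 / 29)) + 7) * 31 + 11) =90119241/456953 = 197.22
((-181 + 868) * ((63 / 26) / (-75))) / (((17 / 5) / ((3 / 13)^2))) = -129843/373490 = -0.35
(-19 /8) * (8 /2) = -19/2 = -9.50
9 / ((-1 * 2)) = -9/2 = -4.50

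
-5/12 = -0.42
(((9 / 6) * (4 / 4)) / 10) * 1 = 3/20 = 0.15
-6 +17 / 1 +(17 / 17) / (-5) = 54/5 = 10.80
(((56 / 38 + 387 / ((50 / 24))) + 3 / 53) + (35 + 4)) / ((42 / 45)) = 8545287/35245 = 242.45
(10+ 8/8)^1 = 11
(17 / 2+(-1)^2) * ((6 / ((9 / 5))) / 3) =95/9 = 10.56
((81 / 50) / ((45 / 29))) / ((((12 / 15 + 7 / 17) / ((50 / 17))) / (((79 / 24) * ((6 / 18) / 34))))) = 2291/28016 = 0.08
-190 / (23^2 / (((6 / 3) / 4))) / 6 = -95/3174 = -0.03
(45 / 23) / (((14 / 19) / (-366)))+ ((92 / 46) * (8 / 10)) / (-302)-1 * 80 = -127856119/121555 = -1051.84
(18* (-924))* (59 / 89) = -981288/89 = -11025.71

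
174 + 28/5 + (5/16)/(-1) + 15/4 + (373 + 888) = 1444.04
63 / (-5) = -63/5 = -12.60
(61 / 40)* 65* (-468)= -92781/2 = -46390.50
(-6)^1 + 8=2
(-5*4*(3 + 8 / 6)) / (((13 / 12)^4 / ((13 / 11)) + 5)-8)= 1797120/38041 = 47.24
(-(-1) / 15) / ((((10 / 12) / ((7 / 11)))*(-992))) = -7/136400 = 0.00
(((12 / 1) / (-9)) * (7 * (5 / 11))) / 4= -35/33 = -1.06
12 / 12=1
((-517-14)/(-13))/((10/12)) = 3186/65 = 49.02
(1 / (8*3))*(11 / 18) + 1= 443/432 = 1.03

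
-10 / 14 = -5/7 = -0.71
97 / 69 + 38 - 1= 2650/69 = 38.41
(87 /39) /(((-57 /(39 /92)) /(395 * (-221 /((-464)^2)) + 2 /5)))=5883/64885760 = 0.00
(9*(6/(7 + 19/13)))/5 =351/275 = 1.28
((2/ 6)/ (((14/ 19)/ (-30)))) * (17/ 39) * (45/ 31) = -24225/2821 = -8.59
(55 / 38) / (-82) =-55/3116 = -0.02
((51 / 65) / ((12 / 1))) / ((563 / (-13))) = -17/11260 = 0.00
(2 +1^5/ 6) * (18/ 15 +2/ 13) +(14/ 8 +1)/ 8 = 1573/480 = 3.28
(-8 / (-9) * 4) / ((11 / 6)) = 64/33 = 1.94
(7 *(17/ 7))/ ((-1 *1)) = -17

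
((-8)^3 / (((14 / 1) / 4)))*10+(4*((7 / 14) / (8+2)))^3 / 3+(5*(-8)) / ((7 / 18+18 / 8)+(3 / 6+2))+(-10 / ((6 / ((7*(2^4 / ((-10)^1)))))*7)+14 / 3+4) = -47244997/32375 = -1459.30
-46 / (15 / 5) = -46/3 = -15.33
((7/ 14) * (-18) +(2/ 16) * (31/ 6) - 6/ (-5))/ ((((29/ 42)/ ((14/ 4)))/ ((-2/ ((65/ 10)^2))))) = 84133/49010 = 1.72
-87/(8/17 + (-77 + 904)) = -493/4689 = -0.11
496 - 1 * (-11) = 507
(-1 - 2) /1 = -3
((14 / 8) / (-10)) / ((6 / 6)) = -7/40 = -0.18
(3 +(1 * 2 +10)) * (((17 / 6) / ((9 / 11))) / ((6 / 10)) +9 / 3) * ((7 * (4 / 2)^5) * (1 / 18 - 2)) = -13925800/243 = -57307.82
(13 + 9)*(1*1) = 22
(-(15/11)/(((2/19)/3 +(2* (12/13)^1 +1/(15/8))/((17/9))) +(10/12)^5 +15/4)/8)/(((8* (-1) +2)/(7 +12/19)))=13425750/337287137 = 0.04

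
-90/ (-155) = 18/31 = 0.58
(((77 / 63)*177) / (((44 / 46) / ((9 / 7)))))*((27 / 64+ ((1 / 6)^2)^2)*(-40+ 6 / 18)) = -50544179/10368 = -4875.02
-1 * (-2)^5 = 32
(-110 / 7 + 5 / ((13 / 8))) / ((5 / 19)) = -4370/91 = -48.02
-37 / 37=-1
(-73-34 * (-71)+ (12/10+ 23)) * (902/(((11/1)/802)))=777725064/5 = 155545012.80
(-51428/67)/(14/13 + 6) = -7267/67 = -108.46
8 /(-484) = -2/121 = -0.02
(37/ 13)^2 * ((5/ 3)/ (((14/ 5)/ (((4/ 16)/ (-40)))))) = -0.03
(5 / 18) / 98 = 5/1764 = 0.00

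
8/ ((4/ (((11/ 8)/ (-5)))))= -0.55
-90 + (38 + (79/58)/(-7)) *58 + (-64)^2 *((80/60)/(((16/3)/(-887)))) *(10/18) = -31657609/63 = -502501.73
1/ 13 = 0.08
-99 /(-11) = 9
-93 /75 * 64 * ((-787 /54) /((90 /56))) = 21859712/30375 = 719.66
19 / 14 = 1.36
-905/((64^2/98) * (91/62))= -196385/13312 = -14.75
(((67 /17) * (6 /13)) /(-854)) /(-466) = 201/43975022 = 0.00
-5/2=-2.50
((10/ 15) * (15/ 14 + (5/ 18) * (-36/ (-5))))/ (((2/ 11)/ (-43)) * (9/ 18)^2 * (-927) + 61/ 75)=1016950/890617 = 1.14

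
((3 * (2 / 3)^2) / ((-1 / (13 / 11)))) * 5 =-260/33 = -7.88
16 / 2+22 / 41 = 350/41 = 8.54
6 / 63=2/21 = 0.10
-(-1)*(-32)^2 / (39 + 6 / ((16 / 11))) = 8192/345 = 23.74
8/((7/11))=88/7 = 12.57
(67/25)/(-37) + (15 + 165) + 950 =1045183/925 = 1129.93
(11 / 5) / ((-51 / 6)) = -22/85 = -0.26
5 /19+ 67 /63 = 1588/1197 = 1.33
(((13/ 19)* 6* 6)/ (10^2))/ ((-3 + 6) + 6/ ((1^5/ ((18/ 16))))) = 12/475 = 0.03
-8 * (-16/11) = 128/11 = 11.64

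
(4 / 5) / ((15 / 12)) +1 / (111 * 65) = 23093/36075 = 0.64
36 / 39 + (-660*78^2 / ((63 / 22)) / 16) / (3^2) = -2658118/273 = -9736.70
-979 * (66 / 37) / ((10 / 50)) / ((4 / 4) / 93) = -30045510/37 = -812040.81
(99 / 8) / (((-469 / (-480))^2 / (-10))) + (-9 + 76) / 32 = -897646613/7038752 = -127.53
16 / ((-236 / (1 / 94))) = -2/2773 = 0.00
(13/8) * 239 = 3107/8 = 388.38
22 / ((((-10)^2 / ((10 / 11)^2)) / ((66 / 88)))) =3/22 = 0.14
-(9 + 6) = -15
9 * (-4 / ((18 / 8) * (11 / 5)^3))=-2000/1331 = -1.50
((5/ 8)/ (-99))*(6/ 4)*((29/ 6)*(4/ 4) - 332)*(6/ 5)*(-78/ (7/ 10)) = -127595/308 = -414.27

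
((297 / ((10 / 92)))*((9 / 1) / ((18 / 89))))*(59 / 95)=35869581/475 = 75514.91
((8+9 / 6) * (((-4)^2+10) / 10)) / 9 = 2.74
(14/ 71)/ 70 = 1/355 = 0.00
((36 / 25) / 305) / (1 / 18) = 648/7625 = 0.08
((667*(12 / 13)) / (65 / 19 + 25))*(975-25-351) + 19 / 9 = 7592362/585 = 12978.40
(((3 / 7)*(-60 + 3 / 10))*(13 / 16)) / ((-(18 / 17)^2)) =747643/40320 = 18.54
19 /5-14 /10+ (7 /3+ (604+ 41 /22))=201497/330 = 610.60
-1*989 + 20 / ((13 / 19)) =-12477/13 = -959.77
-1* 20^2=-400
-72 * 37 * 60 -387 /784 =-125314947/784 = -159840.49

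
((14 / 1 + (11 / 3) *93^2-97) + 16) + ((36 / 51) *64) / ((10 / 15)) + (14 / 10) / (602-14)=226436297/7140 = 31713.77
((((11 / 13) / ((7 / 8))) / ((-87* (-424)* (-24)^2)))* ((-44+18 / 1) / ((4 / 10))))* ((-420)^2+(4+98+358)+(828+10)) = -4886695/9295776 = -0.53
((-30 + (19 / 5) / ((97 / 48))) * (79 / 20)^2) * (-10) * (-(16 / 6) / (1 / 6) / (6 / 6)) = -170229516/2425 = -70197.74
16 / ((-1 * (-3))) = 16/3 = 5.33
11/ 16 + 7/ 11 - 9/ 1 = -1351/176 = -7.68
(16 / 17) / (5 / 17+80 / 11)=0.12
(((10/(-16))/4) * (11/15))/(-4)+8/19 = 3281/7296 = 0.45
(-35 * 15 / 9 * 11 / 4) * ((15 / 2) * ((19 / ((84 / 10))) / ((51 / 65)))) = -8490625/2448 = -3468.39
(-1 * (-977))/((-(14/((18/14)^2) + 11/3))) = -80.51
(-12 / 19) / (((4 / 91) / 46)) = -12558/19 = -660.95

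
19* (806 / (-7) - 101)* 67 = -1926049/7 = -275149.86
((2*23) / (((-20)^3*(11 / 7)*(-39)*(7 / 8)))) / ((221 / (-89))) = -2047/47404500 = 0.00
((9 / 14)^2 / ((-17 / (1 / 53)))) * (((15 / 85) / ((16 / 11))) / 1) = -2673/48034112 = 0.00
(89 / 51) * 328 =29192/51 = 572.39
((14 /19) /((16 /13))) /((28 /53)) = 689/608 = 1.13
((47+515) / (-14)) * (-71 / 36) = 19951/252 = 79.17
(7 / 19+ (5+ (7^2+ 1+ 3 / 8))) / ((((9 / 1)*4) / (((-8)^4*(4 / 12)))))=1084544/513 = 2114.12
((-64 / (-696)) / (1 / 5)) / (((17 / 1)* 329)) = 40/486591 = 0.00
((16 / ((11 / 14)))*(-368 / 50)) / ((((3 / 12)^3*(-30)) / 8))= 10551296/4125 = 2557.89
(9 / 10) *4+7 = 53/5 = 10.60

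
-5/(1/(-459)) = 2295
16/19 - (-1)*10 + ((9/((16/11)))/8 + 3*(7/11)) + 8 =575827/26752 = 21.52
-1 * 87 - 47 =-134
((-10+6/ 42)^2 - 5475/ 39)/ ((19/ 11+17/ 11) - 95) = 302852/642733 = 0.47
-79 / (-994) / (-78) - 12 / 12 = -77611/77532 = -1.00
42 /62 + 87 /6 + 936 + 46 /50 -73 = 1362601/1550 = 879.10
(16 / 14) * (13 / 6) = 52/21 = 2.48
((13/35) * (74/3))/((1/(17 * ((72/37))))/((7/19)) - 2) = -392496/82165 = -4.78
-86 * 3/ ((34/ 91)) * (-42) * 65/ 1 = 32047470/17 = 1885145.29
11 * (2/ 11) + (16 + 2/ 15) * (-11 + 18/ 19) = -45652/285 = -160.18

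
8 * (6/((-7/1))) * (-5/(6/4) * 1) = 160/7 = 22.86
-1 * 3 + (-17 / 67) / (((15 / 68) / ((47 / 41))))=-177947/41205 = -4.32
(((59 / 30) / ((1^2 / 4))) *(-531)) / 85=-20886/425 = -49.14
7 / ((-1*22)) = -7/22 = -0.32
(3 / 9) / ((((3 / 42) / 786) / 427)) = 1566236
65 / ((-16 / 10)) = -325/8 = -40.62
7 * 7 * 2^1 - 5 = 93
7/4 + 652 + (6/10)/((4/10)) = 2621/4 = 655.25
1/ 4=0.25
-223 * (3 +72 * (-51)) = 818187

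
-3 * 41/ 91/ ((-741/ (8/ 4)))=82/22477 = 0.00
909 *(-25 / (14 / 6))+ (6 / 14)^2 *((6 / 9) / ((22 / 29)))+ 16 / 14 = -5248772/539 = -9737.98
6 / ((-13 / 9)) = -54/13 = -4.15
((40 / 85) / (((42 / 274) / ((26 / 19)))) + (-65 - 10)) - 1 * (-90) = 130241/6783 = 19.20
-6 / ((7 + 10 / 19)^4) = -781926/418161601 = 0.00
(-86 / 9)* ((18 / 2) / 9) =-86/9 = -9.56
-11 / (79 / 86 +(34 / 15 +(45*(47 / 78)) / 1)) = -92235/254071 = -0.36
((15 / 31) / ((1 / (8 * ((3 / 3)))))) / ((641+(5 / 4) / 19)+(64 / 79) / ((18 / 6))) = 2161440/358103971 = 0.01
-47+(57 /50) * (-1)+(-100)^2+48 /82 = 20402513/2050 = 9952.45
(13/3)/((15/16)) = 208/45 = 4.62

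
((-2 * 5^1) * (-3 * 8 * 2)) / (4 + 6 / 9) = 720/7 = 102.86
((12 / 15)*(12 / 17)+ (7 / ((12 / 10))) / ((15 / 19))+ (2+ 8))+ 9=41239/1530 = 26.95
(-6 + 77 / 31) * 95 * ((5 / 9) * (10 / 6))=-258875/837 = -309.29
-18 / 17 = -1.06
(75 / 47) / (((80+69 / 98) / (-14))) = -102900/371723 = -0.28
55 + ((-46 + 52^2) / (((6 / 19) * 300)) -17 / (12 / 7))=3657/50 = 73.14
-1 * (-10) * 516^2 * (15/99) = 4437600/11 = 403418.18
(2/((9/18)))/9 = 0.44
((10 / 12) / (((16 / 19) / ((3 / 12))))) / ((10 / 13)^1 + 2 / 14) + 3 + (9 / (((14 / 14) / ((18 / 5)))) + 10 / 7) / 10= 37113899/5577600 = 6.65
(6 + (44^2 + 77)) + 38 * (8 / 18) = 2035.89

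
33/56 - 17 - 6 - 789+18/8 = -45313/56 = -809.16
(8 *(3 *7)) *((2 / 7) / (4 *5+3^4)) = 48/101 = 0.48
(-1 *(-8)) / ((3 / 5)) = 40/3 = 13.33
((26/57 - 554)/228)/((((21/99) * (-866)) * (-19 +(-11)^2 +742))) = 10846/692622903 = 0.00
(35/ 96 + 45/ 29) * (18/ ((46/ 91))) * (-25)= -1705.93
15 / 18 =5/6 = 0.83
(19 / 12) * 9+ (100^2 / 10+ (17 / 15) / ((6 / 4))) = 182701/180 = 1015.01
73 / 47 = 1.55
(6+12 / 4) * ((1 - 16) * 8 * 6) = -6480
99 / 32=3.09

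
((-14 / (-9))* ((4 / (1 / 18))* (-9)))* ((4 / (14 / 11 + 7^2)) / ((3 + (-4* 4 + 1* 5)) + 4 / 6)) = 864/79 = 10.94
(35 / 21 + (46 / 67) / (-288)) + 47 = 469513/9648 = 48.66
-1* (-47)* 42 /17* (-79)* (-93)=14502978/17 = 853116.35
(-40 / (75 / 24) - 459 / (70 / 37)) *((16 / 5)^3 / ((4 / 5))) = -9154048/875 = -10461.77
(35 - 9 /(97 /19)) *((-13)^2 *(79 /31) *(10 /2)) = 6942520/97 = 71572.37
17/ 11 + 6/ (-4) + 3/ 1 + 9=265/22 = 12.05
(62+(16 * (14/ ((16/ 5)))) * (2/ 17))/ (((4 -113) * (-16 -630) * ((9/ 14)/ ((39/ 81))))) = 36218/48480039 = 0.00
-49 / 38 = -1.29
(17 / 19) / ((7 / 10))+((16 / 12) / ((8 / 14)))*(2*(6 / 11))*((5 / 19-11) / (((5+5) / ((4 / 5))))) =-33218/36575 = -0.91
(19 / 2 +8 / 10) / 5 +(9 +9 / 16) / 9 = 3.12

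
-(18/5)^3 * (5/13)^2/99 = -648/9295 = -0.07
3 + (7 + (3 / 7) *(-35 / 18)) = 55/6 = 9.17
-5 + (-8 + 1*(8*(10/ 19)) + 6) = -53/19 = -2.79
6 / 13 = 0.46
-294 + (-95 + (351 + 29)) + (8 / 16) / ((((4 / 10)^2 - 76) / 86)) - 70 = -150859/1896 = -79.57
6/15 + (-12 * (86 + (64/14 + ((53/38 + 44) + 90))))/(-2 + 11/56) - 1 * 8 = 14352758/9595 = 1495.86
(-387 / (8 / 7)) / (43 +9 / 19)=-7353/944 = -7.79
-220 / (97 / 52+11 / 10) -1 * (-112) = 29152/771 = 37.81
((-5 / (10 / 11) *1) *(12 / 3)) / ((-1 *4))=11/2 = 5.50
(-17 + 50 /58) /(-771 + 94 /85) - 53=-100543037/1897789 = -52.98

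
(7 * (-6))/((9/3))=-14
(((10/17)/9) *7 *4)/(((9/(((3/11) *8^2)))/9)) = 17920/561 = 31.94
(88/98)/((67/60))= 2640/3283 = 0.80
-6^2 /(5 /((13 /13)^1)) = -36/5 = -7.20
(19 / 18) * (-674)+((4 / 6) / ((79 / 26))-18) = -518479/711 = -729.23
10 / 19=0.53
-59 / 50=-1.18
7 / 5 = 1.40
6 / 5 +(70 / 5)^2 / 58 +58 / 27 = 26338/3915 = 6.73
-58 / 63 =-0.92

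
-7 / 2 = -3.50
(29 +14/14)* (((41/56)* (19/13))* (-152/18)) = -74005/273 = -271.08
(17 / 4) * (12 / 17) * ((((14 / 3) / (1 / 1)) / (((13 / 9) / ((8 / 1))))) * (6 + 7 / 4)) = 7812/13 = 600.92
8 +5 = 13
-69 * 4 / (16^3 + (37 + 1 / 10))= -40/599 = -0.07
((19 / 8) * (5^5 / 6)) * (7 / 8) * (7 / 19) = 153125/384 = 398.76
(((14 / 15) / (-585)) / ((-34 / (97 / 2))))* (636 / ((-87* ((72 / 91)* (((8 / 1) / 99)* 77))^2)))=-467831/681523200 = 0.00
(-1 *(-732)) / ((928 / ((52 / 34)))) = 2379/1972 = 1.21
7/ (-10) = -7/10 = -0.70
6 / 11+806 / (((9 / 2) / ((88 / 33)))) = 142018/297 = 478.18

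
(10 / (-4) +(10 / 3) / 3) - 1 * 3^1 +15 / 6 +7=46/9 = 5.11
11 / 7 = 1.57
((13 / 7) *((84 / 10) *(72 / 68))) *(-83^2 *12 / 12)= -9672156/85 = -113790.07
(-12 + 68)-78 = -22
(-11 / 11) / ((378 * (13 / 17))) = -17/4914 = 0.00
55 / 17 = 3.24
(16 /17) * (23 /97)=368/1649 = 0.22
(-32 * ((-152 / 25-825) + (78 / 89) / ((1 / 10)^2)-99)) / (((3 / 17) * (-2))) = -509844416/6675 = -76381.19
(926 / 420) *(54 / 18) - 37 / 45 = 3649/630 = 5.79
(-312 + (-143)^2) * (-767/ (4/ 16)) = -61780316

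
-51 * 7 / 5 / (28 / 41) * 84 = -43911/5 = -8782.20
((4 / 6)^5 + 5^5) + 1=759650/243 = 3126.13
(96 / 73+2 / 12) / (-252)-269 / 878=-0.31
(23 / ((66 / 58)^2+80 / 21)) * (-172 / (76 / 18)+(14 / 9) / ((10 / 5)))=-925195033/5138493 = -180.05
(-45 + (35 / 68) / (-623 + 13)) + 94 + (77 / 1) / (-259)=14949133/306952 = 48.70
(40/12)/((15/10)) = 20/9 = 2.22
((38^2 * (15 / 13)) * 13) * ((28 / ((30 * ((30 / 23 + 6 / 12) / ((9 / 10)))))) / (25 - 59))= -2092356/7055 = -296.58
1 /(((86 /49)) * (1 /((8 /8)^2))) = 49/86 = 0.57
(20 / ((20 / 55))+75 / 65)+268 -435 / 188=321.84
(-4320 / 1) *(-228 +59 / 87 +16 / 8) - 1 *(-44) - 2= 28229538/29 = 973432.34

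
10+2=12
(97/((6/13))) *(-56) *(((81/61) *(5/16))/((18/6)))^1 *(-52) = 5163795/61 = 84652.38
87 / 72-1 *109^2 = -11879.79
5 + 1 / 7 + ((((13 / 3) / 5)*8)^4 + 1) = 821077867/354375 = 2316.97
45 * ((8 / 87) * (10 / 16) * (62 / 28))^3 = 18619375/200770248 = 0.09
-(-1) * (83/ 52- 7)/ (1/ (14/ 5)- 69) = 1967/24986 = 0.08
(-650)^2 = 422500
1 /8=0.12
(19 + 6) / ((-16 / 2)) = -3.12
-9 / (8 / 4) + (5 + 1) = 3/2 = 1.50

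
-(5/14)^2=-25/196 = -0.13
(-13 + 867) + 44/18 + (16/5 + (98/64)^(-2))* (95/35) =655186436/756315 = 866.29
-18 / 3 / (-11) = 6/11 = 0.55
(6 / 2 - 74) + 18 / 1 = -53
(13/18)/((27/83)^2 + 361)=89557/44777844 = 0.00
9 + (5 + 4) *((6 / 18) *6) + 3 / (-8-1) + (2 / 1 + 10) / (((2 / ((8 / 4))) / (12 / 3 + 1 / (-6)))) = 218/3 = 72.67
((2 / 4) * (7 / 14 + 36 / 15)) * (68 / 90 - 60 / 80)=29/3600 = 0.01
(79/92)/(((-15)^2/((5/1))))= 79/4140 = 0.02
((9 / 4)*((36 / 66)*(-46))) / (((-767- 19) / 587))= 121509/2882 = 42.16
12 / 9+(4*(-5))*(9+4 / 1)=-258.67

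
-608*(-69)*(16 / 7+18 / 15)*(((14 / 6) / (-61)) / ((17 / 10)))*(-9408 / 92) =5720064/17 = 336474.35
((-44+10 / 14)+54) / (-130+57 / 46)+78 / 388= 947679/8043434 = 0.12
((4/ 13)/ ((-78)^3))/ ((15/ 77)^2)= -5929/347016150 = 0.00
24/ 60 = 0.40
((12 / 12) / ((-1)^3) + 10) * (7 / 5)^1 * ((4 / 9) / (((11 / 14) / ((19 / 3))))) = 7448/165 = 45.14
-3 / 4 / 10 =-3/40 = -0.08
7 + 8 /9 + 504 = 4607/9 = 511.89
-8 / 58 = -4/29 = -0.14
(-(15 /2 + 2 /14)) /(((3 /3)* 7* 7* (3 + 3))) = -107/4116 = -0.03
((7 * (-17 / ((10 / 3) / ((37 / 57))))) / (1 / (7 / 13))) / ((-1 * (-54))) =-30821/133380 = -0.23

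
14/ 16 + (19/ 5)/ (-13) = 303/520 = 0.58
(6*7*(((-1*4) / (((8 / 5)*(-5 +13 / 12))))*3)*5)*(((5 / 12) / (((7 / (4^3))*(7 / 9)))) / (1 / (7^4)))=222264000/47 = 4729021.28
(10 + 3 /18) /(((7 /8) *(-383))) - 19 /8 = -154769/64344 = -2.41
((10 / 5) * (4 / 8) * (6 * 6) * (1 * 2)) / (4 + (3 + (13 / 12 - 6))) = 864/25 = 34.56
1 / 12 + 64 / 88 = 107/132 = 0.81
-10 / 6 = -5/3 = -1.67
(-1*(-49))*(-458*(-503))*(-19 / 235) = -214478194/235 = -912673.17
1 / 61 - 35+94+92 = 9212/61 = 151.02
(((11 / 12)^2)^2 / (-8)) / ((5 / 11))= -161051/829440 = -0.19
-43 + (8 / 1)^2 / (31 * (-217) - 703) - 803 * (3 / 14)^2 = -58164597/728140 = -79.88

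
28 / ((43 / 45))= 1260/43 = 29.30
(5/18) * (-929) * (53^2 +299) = -2406110/3 = -802036.67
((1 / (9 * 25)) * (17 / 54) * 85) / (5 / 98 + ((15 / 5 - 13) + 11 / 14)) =-14161/1091070 = -0.01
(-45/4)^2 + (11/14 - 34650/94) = -1270039/5264 = -241.27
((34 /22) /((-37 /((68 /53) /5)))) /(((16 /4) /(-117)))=33813/107855 = 0.31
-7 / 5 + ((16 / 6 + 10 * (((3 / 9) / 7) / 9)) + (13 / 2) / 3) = 6589/1890 = 3.49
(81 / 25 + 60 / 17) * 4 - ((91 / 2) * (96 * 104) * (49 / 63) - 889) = -449318401/1275 = -352406.59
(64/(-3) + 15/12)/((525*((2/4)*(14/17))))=-4097/44100 = -0.09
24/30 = 4/5 = 0.80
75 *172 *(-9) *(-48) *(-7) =-39009600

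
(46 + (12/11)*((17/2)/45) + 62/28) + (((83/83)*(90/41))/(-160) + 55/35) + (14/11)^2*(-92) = -825503057/8334480 = -99.05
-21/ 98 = -3/14 = -0.21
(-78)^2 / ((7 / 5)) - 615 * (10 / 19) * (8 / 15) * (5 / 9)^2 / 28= 4343.81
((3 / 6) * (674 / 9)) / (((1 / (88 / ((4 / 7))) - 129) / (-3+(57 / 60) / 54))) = 83581729/96543900 = 0.87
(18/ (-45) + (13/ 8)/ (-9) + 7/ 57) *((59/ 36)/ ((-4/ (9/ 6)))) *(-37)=-6834973/656640 = -10.41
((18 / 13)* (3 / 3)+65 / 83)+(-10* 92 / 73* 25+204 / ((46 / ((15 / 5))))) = -542761117/1811641 = -299.60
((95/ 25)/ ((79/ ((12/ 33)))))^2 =5776/18879025 = 0.00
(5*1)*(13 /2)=65/2 = 32.50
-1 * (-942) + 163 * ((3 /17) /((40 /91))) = 685059/680 = 1007.44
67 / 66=1.02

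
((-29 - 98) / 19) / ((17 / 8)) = -3.15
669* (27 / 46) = 392.67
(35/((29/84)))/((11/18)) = 52920/319 = 165.89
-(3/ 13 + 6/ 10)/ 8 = -27/260 = -0.10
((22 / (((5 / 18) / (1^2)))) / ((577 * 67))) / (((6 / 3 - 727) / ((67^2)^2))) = -119102148/2091625 = -56.94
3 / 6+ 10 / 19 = 39/38 = 1.03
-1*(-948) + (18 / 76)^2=1368993/1444 = 948.06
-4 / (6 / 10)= -20/3 = -6.67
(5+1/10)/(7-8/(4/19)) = -51/310 = -0.16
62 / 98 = 31/49 = 0.63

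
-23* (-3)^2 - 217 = -424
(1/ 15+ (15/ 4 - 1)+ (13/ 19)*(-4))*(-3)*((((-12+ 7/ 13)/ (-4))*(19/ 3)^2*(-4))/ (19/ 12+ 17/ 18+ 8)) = 19817/1895 = 10.46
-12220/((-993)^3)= 12220/979146657 = 0.00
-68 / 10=-6.80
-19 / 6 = -3.17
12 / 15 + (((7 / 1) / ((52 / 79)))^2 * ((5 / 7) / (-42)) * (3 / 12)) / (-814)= 0.80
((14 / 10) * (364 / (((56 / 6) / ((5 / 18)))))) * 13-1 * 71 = 757/6 = 126.17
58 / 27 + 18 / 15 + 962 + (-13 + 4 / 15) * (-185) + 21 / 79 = 35421458/10665 = 3321.28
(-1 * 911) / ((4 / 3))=-2733/4 = -683.25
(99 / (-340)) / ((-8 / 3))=297/2720 = 0.11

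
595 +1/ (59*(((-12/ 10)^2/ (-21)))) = 421085/708 = 594.75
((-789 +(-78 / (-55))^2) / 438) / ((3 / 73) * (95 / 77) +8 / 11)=-2.31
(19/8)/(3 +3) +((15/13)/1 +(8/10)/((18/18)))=7331/3120 = 2.35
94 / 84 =47/42 = 1.12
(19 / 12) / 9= 19/108 = 0.18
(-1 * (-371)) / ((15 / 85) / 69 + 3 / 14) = 2030854/1187 = 1710.91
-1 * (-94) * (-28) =-2632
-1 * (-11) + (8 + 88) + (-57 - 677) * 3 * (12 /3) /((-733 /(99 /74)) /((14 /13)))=43829255/352573 = 124.31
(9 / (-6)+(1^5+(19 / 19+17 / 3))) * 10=185/3 = 61.67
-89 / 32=-2.78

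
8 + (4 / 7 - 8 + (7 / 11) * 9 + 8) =14.30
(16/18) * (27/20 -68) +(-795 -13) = -39026/45 = -867.24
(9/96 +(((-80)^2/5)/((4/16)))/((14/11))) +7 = 902709/224 = 4029.95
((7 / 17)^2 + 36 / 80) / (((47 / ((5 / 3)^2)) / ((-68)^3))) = -4870160/423 = -11513.38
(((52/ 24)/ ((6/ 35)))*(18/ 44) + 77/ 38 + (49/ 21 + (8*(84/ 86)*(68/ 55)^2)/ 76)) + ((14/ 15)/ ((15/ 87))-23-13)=-20.90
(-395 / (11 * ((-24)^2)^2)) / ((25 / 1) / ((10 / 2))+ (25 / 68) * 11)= -1343/112223232 = 0.00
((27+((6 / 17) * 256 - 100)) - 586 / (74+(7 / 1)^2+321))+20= 135989/3774 = 36.03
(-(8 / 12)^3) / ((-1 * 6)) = 4/81 = 0.05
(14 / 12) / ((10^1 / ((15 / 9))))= 0.19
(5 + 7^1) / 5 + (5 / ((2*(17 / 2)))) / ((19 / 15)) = 4251/1615 = 2.63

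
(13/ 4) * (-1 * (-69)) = 897/4 = 224.25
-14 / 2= -7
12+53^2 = 2821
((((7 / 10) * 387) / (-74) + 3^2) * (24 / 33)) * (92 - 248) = -1232712/2035 = -605.76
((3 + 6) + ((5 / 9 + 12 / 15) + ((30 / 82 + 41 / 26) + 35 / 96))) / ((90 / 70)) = 68033287/6907680 = 9.85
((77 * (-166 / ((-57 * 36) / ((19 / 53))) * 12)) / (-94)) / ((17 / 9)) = -6391/42347 = -0.15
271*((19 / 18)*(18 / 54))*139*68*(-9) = -24334174/3 = -8111391.33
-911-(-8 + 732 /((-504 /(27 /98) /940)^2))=-515903763/470596 = -1096.28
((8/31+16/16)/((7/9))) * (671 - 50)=1004.47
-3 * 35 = -105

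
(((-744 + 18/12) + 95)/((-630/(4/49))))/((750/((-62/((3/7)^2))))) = -1147/30375 = -0.04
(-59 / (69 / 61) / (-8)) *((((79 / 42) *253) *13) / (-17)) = -40657903/17136 = -2372.66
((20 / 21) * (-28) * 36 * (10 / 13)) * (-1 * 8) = 76800/13 = 5907.69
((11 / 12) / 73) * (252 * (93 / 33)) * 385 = 250635/73 = 3433.36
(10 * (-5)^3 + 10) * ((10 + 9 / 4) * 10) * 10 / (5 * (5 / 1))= -60760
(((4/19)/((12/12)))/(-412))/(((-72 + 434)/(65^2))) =-0.01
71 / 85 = 0.84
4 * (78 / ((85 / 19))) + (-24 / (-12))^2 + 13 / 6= 75.91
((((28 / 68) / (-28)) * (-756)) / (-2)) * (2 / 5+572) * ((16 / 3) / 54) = -26712/85 = -314.26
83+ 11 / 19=83.58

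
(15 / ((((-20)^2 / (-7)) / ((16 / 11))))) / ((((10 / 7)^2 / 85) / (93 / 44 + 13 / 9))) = -8215879/145200 = -56.58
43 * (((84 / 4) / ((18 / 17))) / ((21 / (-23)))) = -16813/18 = -934.06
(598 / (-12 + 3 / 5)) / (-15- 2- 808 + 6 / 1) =230/3591 = 0.06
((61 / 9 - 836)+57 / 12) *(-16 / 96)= 29681/216 = 137.41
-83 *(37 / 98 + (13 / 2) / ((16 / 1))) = -102007/1568 = -65.06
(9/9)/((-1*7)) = -1/7 = -0.14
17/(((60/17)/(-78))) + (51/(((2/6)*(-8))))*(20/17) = -1991/5 = -398.20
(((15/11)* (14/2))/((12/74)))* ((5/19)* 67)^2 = 145331375/7942 = 18299.09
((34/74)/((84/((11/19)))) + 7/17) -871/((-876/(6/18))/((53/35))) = 503904299/549626490 = 0.92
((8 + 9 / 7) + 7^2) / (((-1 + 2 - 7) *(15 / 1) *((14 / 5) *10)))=-17/735 = -0.02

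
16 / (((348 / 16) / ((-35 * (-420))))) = 313600/29 = 10813.79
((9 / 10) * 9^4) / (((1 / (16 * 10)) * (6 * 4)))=39366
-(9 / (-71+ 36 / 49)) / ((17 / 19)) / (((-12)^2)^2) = 931/134855424 = 0.00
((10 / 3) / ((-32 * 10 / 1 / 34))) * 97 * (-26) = 893.21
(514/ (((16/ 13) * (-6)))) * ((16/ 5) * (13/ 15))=-43433/225 = -193.04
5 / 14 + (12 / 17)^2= 3461/4046 = 0.86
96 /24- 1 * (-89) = 93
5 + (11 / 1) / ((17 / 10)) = 195/17 = 11.47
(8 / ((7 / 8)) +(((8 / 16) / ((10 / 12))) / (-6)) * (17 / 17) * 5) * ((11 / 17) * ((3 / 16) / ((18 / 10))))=6655/11424 = 0.58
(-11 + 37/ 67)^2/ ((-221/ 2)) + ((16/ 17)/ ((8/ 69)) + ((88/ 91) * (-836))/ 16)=-301374312/6944483 = -43.40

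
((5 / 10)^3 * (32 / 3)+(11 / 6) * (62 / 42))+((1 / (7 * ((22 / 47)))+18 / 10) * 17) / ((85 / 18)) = 57511/4950 = 11.62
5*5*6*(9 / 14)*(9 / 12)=2025/28 = 72.32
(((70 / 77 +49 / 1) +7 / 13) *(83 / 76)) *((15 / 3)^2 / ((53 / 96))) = 359257200/144001 = 2494.82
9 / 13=0.69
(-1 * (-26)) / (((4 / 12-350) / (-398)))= 31044/1049 = 29.59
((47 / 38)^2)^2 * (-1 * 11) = -53676491/2085136 = -25.74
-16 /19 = -0.84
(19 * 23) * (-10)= -4370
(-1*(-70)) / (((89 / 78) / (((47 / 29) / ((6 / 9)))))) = 384930/2581 = 149.14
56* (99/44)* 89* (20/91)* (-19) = -46827.69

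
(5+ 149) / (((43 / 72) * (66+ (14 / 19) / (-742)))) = 11165616/2857823 = 3.91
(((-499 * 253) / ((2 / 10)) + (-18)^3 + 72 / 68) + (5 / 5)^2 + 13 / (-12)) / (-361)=129961469/73644 = 1764.73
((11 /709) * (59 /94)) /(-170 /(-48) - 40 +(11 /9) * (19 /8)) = -5841/20127092 = 0.00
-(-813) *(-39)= -31707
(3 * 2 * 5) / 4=15/2 = 7.50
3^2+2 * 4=17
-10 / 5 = -2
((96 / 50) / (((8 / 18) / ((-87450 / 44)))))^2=73719396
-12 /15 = -4/5 = -0.80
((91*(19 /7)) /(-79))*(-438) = 108186/79 = 1369.44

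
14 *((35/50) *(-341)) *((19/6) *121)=-38413991/30 = -1280466.37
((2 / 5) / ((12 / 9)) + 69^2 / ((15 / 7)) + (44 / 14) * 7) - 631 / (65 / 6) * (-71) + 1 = 165895/26 = 6380.58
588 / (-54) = -98/9 = -10.89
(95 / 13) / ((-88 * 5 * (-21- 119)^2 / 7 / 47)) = -893/3203200 = 0.00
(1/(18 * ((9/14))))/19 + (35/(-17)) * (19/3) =-341026/26163 = -13.03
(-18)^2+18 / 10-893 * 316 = -281862.20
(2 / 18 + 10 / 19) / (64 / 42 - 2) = -1.34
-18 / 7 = -2.57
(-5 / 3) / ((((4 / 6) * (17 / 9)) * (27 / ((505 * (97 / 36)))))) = -244925/3672 = -66.70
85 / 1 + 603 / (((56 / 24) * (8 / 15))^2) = 1487635/3136 = 474.37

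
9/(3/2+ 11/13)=234/61 = 3.84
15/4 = 3.75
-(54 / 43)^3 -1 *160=-161.98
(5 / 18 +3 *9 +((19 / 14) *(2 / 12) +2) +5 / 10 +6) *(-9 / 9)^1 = -9073/252 = -36.00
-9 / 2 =-4.50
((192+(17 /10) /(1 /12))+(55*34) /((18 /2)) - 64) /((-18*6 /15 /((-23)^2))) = -2119703/81 = -26169.17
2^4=16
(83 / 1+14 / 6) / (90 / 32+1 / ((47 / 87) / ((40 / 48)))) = 192512/9825 = 19.59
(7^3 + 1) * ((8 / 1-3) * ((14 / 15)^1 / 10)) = 2408/15 = 160.53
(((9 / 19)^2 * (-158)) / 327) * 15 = -63990/39349 = -1.63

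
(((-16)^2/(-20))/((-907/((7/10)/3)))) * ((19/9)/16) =266/612225 = 0.00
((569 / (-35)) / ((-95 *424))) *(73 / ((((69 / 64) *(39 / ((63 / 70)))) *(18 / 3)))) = 83074/790369125 = 0.00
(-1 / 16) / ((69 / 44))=-11/276 = -0.04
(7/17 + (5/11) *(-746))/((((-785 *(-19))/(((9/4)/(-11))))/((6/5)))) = 1709991/306801550 = 0.01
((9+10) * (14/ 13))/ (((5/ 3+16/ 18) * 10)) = 1197/1495 = 0.80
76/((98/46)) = 1748/49 = 35.67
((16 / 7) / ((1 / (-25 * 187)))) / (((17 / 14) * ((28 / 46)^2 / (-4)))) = 4655200/49 = 95004.08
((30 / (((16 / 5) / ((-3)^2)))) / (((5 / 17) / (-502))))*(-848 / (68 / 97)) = 174202785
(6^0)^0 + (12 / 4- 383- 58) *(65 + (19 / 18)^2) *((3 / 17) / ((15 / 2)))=-1561438/2295 = -680.37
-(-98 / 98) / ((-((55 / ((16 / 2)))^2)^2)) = -4096/9150625 = 0.00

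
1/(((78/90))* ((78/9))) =45/338 = 0.13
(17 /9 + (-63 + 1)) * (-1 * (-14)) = -7574/9 = -841.56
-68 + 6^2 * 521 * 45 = 843952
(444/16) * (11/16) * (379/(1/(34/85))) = 462759/160 = 2892.24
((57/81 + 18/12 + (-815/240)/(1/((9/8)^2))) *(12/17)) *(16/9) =-2.63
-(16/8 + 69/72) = -71/24 = -2.96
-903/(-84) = 43/4 = 10.75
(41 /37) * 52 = 2132/37 = 57.62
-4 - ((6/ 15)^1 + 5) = -47/5 = -9.40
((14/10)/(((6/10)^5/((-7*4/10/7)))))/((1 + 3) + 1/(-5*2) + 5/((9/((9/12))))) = -5000/2997 = -1.67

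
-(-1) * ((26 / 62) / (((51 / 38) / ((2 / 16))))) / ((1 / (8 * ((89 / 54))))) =21983/42687 = 0.51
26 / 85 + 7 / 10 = 171/170 = 1.01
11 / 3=3.67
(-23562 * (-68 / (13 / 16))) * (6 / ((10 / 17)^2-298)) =-823182976/20709 = -39750.01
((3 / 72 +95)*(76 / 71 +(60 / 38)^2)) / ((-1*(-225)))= 26042177/17300925 = 1.51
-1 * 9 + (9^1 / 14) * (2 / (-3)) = -66/7 = -9.43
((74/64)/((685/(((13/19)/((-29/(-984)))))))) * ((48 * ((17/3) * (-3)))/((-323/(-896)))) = -636120576/7171265 = -88.70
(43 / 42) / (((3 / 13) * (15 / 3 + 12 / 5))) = 2795/4662 = 0.60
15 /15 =1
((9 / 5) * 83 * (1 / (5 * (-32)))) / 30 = -249/8000 = -0.03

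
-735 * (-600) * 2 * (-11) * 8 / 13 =-77616000/13 = -5970461.54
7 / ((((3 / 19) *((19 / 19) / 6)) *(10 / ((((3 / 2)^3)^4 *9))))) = 636134877/20480 = 31061.27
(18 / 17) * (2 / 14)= 18/119 = 0.15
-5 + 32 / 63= -283/63 = -4.49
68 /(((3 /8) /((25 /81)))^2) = 2720000/59049 = 46.06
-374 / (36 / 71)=-13277/18 = -737.61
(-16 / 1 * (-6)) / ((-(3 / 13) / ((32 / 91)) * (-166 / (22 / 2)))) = 5632/581 = 9.69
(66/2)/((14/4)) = 66/7 = 9.43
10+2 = 12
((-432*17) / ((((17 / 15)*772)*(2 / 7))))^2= 32148900/37249 = 863.08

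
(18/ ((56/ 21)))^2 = 729/16 = 45.56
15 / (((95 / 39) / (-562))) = -65754/19 = -3460.74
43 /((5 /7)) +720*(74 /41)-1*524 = 171321/205 = 835.71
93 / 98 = 0.95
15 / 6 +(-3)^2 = 23/2 = 11.50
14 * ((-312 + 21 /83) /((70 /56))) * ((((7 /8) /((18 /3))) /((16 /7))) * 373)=-220694775/2656 = -83092.91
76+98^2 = 9680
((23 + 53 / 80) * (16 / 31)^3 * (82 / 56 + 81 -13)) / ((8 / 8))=47128128/208537 = 225.99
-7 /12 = -0.58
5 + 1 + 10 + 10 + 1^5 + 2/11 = 299/11 = 27.18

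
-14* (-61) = 854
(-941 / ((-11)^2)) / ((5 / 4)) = -3764/605 = -6.22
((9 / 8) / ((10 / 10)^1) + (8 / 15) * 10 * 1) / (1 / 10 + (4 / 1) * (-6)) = -775/2868 = -0.27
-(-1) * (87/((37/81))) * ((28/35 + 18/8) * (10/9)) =47763/74 = 645.45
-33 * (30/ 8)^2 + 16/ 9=-66569/144 = -462.28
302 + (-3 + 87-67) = 319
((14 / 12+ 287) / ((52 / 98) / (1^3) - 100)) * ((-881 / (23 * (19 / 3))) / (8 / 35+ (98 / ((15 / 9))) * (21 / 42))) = 137493265/232499548 = 0.59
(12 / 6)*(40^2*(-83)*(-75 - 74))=39574400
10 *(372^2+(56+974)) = 1394140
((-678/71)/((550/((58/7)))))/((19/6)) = -117972/2596825 = -0.05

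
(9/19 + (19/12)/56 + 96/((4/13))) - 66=3147337/12768 = 246.50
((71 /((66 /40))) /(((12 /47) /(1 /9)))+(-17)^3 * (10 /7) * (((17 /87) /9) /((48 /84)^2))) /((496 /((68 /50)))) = -314825839/256322880 = -1.23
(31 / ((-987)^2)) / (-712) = -31/693608328 = 0.00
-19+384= 365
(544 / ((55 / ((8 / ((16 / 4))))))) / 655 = 1088/36025 = 0.03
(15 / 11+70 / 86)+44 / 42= 32036/9933 = 3.23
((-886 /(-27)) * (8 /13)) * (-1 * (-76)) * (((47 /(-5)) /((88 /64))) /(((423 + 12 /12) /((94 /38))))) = -62629568/1023165 = -61.21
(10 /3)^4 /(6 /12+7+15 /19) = 76000/5103 = 14.89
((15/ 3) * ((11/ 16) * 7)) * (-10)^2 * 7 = 67375/4 = 16843.75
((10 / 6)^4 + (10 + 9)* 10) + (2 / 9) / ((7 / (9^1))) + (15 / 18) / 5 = 224723/1134 = 198.17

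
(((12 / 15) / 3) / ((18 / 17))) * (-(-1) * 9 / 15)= 34/225 = 0.15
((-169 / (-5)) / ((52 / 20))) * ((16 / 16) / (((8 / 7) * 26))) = 7/16 = 0.44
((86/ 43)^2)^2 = 16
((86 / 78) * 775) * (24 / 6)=133300/39 = 3417.95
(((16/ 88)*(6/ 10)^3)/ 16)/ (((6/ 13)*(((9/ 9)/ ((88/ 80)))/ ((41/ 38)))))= 4797/760000 = 0.01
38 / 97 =0.39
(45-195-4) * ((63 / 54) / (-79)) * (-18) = -3234/79 = -40.94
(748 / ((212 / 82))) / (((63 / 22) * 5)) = 337348/16695 = 20.21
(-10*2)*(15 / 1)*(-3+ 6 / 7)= 4500/7 = 642.86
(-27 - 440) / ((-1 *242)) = 1.93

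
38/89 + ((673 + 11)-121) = 50145/89 = 563.43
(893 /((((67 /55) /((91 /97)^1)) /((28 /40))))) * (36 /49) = 353.68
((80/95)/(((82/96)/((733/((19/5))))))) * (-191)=-537611520/14801 = -36322.65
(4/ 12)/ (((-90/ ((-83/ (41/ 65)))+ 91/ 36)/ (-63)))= -815724/124757 = -6.54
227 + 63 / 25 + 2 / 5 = 5748/25 = 229.92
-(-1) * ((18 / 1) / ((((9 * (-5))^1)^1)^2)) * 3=2/75 = 0.03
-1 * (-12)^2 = -144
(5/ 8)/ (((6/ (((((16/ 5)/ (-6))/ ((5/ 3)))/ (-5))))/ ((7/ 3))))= 7/450 = 0.02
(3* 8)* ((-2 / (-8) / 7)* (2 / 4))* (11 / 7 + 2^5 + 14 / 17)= 12279/833 = 14.74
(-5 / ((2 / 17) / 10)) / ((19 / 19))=-425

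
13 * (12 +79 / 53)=9295/53 = 175.38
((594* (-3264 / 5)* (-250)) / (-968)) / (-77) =1101600/847 = 1300.59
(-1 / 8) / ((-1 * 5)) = 1/40 = 0.02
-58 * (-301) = 17458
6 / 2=3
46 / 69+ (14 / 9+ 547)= 4943/9 = 549.22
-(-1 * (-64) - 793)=729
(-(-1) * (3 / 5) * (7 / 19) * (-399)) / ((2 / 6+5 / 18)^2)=-142884/605 = -236.17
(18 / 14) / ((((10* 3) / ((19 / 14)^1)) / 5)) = 57/196 = 0.29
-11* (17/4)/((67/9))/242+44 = 259271/5896 = 43.97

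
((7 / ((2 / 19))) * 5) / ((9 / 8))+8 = 2732/9 = 303.56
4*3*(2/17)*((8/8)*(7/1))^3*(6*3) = 148176/17 = 8716.24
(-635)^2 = 403225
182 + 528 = 710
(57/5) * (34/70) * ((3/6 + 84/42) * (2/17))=57/35 = 1.63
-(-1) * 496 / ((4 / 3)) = 372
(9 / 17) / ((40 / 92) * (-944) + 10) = -69/52190 = 0.00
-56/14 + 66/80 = -127/40 = -3.18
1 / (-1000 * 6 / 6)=-1/1000 = 0.00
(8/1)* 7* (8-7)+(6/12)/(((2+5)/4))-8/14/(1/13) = 48.86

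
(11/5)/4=11/20 = 0.55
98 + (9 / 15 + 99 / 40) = 4043/40 = 101.08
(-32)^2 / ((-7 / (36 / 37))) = -36864/259 = -142.33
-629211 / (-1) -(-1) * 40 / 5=629219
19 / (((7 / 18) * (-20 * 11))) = -171/770 = -0.22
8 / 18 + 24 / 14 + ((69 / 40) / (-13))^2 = 37074343/17035200 = 2.18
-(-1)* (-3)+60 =57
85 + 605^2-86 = 366024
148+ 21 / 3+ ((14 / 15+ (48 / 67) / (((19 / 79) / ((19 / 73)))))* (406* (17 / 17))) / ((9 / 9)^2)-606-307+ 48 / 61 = -284212186/4475265 = -63.51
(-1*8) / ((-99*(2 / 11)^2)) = 22/9 = 2.44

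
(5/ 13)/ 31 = 5/403 = 0.01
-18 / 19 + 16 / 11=106/209 = 0.51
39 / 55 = 0.71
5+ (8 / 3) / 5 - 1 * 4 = 23/15 = 1.53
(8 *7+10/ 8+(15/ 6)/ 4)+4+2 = 63.88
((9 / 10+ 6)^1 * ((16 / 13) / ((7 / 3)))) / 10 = 828/2275 = 0.36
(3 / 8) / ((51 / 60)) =15/34 = 0.44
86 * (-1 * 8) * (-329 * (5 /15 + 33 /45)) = 3621632/15 = 241442.13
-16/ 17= -0.94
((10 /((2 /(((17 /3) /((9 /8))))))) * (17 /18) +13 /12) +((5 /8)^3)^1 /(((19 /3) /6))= 25.10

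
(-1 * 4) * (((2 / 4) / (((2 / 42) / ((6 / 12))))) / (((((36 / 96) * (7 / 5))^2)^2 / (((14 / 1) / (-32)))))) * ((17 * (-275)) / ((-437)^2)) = -748000000/252651987 = -2.96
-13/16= -0.81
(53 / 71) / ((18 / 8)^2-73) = -848/77177 = -0.01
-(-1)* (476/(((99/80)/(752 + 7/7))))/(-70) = -136544/33 = -4137.70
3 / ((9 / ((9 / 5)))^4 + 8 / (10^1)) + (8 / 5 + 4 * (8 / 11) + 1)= 316304/57365 = 5.51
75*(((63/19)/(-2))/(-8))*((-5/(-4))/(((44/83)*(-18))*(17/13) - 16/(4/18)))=-944125/4105216 = -0.23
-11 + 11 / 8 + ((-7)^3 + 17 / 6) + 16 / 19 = -159121/456 = -348.95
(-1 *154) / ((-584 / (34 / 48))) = 1309/7008 = 0.19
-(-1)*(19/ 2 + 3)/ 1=25/2 = 12.50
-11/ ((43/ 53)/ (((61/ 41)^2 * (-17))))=36878831/72283 = 510.20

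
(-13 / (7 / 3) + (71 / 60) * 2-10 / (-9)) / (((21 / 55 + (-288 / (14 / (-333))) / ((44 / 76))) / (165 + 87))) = -0.04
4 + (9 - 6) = 7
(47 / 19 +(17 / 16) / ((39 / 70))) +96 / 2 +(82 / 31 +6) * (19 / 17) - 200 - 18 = -487218481/3124056 = -155.96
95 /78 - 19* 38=-56221/78 = -720.78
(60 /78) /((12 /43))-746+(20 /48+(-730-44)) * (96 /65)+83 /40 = -226043/120 = -1883.69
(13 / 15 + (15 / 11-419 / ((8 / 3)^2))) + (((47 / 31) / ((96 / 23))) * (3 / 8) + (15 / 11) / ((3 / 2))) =-72865447/1309440 = -55.65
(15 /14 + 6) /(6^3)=11/336 = 0.03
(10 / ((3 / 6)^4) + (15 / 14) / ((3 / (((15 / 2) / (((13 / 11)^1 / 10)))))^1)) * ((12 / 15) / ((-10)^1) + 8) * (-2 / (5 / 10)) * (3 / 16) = -1974753/1820 = -1085.03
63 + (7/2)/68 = 63.05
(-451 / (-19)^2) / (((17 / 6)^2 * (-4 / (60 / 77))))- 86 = -62783918/730303 = -85.97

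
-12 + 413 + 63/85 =34148/85 = 401.74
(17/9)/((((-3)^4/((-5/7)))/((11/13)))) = -935/66339 = -0.01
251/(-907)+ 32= 28773/907 = 31.72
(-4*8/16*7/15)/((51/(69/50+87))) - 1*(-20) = 39063/2125 = 18.38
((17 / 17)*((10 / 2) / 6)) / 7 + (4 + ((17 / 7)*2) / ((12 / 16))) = 10.60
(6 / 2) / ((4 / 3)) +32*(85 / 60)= 571/12 = 47.58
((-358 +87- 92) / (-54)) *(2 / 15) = 121/135 = 0.90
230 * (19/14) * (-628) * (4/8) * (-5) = 3430450/7 = 490064.29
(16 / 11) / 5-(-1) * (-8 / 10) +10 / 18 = 23/495 = 0.05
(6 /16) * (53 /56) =159/448 = 0.35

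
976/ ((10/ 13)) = 6344/5 = 1268.80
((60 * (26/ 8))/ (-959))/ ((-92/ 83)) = 16185/88228 = 0.18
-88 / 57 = -1.54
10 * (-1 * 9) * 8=-720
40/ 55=0.73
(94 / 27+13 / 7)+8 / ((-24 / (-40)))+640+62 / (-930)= 622382/945 = 658.61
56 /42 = 4/3 = 1.33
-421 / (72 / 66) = -4631/12 = -385.92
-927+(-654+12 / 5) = -1578.60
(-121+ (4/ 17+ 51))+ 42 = -472/17 = -27.76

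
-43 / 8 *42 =-903/4 = -225.75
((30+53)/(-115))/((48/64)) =-332/345 = -0.96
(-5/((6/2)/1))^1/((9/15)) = -25/9 = -2.78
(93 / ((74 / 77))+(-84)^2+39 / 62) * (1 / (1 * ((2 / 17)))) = 139484133/2294 = 60803.89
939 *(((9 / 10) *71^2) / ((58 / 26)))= 553819383/290 = 1909722.01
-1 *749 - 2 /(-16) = -5991/8 = -748.88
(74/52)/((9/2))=37/117 = 0.32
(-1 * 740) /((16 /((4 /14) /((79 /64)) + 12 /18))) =-137825/3318 = -41.54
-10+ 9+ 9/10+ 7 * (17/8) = 591/40 = 14.78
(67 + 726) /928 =0.85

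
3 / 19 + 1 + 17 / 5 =433/95 = 4.56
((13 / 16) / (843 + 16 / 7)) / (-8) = -91/757376 = 0.00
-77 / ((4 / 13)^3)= -169169/64 = -2643.27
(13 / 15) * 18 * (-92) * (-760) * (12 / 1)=13089024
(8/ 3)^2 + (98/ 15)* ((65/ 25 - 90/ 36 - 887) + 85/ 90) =-3902264/675 = -5781.13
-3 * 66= -198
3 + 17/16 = 65/16 = 4.06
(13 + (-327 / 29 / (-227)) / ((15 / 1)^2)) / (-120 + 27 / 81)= -6418534/59082425 = -0.11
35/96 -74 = -7069/96 = -73.64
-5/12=-0.42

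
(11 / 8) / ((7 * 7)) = 11/392 = 0.03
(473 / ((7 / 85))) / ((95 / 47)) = 377927/133 = 2841.56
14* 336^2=1580544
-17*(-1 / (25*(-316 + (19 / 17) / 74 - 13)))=-21386/10346575 = 0.00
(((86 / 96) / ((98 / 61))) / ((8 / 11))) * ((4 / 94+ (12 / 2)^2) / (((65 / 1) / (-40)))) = -3491213/205296 = -17.01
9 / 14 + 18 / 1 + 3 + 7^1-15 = 191/14 = 13.64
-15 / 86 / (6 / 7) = -35/172 = -0.20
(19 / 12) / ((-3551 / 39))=-247/14204 = -0.02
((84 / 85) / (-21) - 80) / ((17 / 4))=-27216/1445 = -18.83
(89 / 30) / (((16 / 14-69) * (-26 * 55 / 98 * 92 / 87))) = 885283/312455000 = 0.00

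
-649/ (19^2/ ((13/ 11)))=-767/361 = -2.12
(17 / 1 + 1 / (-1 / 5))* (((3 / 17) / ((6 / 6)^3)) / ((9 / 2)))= 8/17 = 0.47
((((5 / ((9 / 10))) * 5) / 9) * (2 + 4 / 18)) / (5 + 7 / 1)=1250/2187 = 0.57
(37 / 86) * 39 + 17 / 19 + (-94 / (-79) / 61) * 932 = 282319373/7874246 = 35.85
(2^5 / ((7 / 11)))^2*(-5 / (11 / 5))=-281600/49 = -5746.94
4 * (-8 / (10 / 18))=-288/5 = -57.60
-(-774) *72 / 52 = 13932/13 = 1071.69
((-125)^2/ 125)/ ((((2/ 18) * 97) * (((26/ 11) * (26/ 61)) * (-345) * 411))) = -16775/206617372 = 0.00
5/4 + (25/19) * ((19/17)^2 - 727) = -20946745/21964 = -953.69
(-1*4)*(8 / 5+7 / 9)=-428/45 = -9.51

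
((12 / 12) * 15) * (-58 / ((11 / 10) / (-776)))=6751200/11 = 613745.45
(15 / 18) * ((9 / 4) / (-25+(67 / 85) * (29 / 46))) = -29325/383228 = -0.08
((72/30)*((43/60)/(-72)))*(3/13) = -43/7800 = -0.01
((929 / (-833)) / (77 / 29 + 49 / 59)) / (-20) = 0.02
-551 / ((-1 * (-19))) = -29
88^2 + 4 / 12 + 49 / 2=7768.83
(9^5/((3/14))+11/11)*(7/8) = 1928941/8 = 241117.62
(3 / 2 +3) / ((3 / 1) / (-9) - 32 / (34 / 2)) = -459/226 = -2.03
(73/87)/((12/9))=73/116 = 0.63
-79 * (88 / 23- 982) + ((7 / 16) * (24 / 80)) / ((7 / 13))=284375617/3680 = 77275.98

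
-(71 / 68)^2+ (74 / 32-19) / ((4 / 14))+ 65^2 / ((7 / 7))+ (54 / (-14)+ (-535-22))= 233350391/64736 = 3604.65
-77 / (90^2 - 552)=-77/7548 = -0.01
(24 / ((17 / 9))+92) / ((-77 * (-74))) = 890/48433 = 0.02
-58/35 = -1.66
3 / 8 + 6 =51/8 = 6.38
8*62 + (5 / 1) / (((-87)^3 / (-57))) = 496.00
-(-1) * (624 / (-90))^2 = 48.07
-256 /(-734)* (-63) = -8064/367 = -21.97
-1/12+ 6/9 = 7/12 = 0.58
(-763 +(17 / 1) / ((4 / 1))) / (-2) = 3035/8 = 379.38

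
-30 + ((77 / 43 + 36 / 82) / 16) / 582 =-492507749/16417056 = -30.00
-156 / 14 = -78/7 = -11.14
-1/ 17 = -0.06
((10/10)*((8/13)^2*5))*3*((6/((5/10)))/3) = 3840/169 = 22.72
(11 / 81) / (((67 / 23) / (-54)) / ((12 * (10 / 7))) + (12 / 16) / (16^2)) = -1295360/2071 = -625.48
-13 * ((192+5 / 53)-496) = 209391/53 = 3950.77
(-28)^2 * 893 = 700112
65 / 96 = 0.68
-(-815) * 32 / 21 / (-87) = -26080/1827 = -14.27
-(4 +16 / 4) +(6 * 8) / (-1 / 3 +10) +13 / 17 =-1119/493 = -2.27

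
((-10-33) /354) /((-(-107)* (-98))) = 43/3712044 = 0.00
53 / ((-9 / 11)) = -583/9 = -64.78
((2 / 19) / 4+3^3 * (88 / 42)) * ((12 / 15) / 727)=6022/96691 = 0.06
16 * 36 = 576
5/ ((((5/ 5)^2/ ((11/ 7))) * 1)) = 55/7 = 7.86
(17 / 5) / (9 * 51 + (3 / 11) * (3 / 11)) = 2057/277740 = 0.01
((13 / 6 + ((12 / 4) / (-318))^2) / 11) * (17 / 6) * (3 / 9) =1241629/6674184 = 0.19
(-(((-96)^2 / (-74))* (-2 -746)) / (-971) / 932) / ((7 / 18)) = 15510528/58596937 = 0.26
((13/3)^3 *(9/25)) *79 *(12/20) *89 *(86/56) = 189778.74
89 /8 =11.12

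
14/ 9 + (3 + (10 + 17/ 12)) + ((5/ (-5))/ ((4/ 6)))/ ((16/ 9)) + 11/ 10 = 23369/1440 = 16.23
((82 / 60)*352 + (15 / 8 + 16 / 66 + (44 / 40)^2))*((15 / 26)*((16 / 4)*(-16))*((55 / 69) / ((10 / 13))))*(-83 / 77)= 176900722/8855 = 19977.50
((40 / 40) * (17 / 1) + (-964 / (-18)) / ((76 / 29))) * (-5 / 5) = -12803/342 = -37.44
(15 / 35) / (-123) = -1/287 = 0.00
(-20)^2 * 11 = 4400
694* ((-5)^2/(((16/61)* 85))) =105835/136 = 778.20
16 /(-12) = -4/3 = -1.33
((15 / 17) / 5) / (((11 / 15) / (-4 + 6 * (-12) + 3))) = -3285/187 = -17.57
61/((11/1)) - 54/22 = 3.09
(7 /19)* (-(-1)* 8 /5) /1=56/95 = 0.59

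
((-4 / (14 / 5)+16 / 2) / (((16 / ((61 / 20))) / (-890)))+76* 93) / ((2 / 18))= 6000741/112 = 53578.04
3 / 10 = 0.30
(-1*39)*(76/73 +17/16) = -95823/1168 = -82.04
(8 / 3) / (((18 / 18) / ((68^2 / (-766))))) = -16.10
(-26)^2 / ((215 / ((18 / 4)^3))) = 286.51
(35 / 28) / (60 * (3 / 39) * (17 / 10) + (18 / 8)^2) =52/537 = 0.10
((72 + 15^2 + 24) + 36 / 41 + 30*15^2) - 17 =289250/41 = 7054.88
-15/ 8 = -1.88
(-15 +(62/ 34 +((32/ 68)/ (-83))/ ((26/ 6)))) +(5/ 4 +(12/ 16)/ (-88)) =-11.94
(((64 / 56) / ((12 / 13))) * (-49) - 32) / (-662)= 139/993 = 0.14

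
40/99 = 0.40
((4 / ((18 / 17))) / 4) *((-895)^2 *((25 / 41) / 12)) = 340435625/8856 = 38441.24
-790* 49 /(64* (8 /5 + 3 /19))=-1838725/5344 = -344.07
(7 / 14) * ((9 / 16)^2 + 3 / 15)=661/2560 = 0.26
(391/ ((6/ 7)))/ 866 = 2737/5196 = 0.53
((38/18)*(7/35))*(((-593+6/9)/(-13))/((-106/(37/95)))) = -65749/930150 = -0.07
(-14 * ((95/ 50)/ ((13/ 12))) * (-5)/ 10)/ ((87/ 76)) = 20216/1885 = 10.72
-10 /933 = -0.01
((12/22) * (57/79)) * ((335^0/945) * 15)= 38/6083 = 0.01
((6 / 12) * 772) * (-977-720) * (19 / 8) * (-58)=180464071/2 = 90232035.50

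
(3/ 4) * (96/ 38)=1.89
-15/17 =-0.88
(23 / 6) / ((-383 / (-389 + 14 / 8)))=35627/9192 = 3.88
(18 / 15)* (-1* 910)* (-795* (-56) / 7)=-6945120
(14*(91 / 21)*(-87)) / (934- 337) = -5278/597 = -8.84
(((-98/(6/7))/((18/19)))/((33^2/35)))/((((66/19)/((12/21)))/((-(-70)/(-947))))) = 43338050/918873153 = 0.05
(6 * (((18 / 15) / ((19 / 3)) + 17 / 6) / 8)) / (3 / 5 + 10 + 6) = 1723/12616 = 0.14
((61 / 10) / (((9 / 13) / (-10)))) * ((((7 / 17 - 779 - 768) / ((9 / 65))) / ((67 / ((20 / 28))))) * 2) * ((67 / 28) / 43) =161335850/138159 = 1167.75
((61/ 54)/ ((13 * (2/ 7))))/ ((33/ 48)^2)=27328/42471 = 0.64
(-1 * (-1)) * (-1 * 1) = -1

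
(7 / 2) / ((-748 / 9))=-63/1496 = -0.04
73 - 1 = 72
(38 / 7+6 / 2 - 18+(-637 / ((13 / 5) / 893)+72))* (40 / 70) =-6124232/49 = -124984.33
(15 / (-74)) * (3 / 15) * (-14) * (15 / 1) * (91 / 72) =3185/296 = 10.76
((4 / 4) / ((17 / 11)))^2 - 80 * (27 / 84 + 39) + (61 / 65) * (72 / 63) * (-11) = -415141997/131495 = -3157.09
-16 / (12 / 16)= -64/3 = -21.33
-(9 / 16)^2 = -81/256 = -0.32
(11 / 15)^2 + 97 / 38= 3.09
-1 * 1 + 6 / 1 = 5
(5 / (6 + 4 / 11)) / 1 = 11/14 = 0.79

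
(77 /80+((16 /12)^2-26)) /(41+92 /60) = -16747/30624 = -0.55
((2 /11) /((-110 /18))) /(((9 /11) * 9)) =-2/495 = 0.00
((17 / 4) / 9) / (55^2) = 17/108900 = 0.00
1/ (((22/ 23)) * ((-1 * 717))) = -23/15774 = 0.00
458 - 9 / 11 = 5029/11 = 457.18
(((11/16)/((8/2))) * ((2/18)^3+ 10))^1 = 80201/46656 = 1.72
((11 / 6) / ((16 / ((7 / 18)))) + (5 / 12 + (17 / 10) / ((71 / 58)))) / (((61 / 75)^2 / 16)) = 141854875/3170292 = 44.75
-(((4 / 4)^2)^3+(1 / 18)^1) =-19/18 = -1.06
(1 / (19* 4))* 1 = 0.01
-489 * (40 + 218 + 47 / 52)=-6583407/52 = -126603.98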